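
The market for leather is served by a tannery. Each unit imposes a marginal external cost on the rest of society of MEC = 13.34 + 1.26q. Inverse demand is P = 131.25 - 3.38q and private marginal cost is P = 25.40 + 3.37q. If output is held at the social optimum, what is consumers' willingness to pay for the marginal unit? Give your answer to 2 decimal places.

Social marginal cost = private MC + MEC = 38.74 + 4.63q.
Set SMC = demand: 38.74 + 4.63q = 131.25 - 3.38q → q* = 11.5493.
Consumer price on the demand curve at q*: 131.25 − 3.38×11.5493 = 92.2134.

P = 92.21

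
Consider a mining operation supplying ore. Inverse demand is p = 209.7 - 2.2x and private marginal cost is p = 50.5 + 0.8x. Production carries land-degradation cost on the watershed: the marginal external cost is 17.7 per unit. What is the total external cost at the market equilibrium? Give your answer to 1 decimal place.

Market equilibrium (private): 50.5 + 0.8x = 209.7 - 2.2x → x_m = 53.0667.
Total external cost = MEC × x_m = 17.7 × 53.0667 = 939.2806.

939.3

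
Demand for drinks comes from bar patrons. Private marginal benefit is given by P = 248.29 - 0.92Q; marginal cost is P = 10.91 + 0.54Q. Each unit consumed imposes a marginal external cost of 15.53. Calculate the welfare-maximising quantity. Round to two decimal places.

Q* = 151.95

Social marginal benefit = demand − MEC = 232.76 - 0.92Q.
Set SMB = MC: 232.76 - 0.92Q = 10.91 + 0.54Q → Q* = 151.9521.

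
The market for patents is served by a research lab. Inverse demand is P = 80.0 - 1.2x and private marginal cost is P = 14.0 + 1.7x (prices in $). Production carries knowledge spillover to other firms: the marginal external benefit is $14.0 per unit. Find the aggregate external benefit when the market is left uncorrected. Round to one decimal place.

$318.6

Market equilibrium (private): 14.0 + 1.7x = 80.0 - 1.2x → x_m = 22.7586.
Total external benefit = MEB × x_m = 14.0 × 22.7586 = 318.6204.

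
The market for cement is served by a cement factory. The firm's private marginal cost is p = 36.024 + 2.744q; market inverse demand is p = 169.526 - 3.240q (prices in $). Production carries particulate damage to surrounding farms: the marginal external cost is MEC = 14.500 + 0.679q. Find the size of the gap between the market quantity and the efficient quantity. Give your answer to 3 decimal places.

4.450 units

Market equilibrium (private): 36.024 + 2.744q = 169.526 - 3.240q → q_m = 22.3098.
Social marginal cost = private MC + MEC = 50.524 + 3.423q.
Set SMC = demand: 50.524 + 3.423q = 169.526 - 3.240q → q* = 17.8601.
Gap = |22.3098 − 17.8601| = 4.4497.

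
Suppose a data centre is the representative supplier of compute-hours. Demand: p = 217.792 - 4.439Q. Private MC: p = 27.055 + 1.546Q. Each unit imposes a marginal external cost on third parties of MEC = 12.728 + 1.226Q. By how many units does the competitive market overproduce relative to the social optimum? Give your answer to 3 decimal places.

Market equilibrium (private): 27.055 + 1.546Q = 217.792 - 4.439Q → Q_m = 31.8692.
Social marginal cost = private MC + MEC = 39.783 + 2.772Q.
Set SMC = demand: 39.783 + 2.772Q = 217.792 - 4.439Q → Q* = 24.6858.
Gap = |31.8692 − 24.6858| = 7.1834.

7.183 units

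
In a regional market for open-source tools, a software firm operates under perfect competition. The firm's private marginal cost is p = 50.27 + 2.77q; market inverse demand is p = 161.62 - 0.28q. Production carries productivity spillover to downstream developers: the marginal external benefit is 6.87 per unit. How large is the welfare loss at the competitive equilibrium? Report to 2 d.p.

Market equilibrium (private): 50.27 + 2.77q = 161.62 - 0.28q → q_m = 36.5082.
Social marginal cost = private MC − MEB = 43.40 + 2.77q.
Set SMC = demand: 43.40 + 2.77q = 161.62 - 0.28q → q* = 38.7607.
Between q* and q_m the wedge demand − SMC runs linearly from 0 to MEB(q_m), so the loss is a triangle.
DWL = ½ × 2.2525 × 6.8700 = 7.7373.

DWL = 7.74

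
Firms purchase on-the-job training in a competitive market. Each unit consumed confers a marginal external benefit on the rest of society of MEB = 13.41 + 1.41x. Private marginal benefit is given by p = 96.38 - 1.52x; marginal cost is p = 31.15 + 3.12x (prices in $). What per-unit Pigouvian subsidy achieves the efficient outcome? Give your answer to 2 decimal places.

Social marginal benefit = demand + MEB = 109.79 - 0.11x.
Set SMB = MC: 109.79 - 0.11x = 31.15 + 3.12x → x* = 24.3467.
The Pigouvian subsidy equals MEB at x*: 13.41 + 1.41×24.3467 = 47.7388.

subsidy = $47.74 per unit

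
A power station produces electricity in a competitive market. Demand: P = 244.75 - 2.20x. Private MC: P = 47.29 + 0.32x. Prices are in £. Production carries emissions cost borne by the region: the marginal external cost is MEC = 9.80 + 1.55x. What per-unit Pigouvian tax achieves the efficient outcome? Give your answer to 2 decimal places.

tax = £81.27 per unit

Social marginal cost = private MC + MEC = 57.09 + 1.87x.
Set SMC = demand: 57.09 + 1.87x = 244.75 - 2.20x → x* = 46.1081.
The Pigouvian tax equals MEC at x*: 9.80 + 1.55×46.1081 = 81.2676.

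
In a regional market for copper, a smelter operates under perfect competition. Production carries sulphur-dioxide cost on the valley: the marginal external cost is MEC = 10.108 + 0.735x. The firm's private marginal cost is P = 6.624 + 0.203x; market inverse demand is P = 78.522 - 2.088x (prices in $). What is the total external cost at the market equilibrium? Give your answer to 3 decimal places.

Market equilibrium (private): 6.624 + 0.203x = 78.522 - 2.088x → x_m = 31.3828.
Total external cost = ∫₀^{x_m} (10.108 + 0.735x) dx = 10.108×31.3828 + ½×0.735×31.3828² = 679.1608.

$679.161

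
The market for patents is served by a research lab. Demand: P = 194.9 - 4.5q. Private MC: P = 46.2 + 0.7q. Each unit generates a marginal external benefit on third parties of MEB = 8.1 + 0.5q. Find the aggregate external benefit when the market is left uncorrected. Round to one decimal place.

436.1

Market equilibrium (private): 46.2 + 0.7q = 194.9 - 4.5q → q_m = 28.5962.
Total external benefit = ∫₀^{q_m} (8.1 + 0.5q) dq = 8.1×28.5962 + ½×0.5×28.5962² = 436.0649.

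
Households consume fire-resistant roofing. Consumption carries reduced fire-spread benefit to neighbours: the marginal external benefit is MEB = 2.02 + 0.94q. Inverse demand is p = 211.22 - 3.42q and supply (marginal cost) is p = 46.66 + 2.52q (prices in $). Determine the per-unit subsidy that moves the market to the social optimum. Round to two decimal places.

Social marginal benefit = demand + MEB = 213.24 - 2.48q.
Set SMB = MC: 213.24 - 2.48q = 46.66 + 2.52q → q* = 33.3160.
The Pigouvian subsidy equals MEB at q*: 2.02 + 0.94×33.3160 = 33.3370.

subsidy = $33.34 per unit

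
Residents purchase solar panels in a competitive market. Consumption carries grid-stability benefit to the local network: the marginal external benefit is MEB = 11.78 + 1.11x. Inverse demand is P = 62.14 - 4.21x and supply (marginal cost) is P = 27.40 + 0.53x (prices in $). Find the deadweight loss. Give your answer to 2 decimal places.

DWL = $54.63

Market equilibrium (private): 27.40 + 0.53x = 62.14 - 4.21x → x_m = 7.3291.
Social marginal benefit = demand + MEB = 73.92 - 3.10x.
Set SMB = MC: 73.92 - 3.10x = 27.40 + 0.53x → x* = 12.8154.
Height of the DWL triangle at x_m is SMB(x_m) − MC(x_m) = MEB(x_m) = 19.9153.
DWL = ½ × 5.4863 × 19.9153 = 54.6307.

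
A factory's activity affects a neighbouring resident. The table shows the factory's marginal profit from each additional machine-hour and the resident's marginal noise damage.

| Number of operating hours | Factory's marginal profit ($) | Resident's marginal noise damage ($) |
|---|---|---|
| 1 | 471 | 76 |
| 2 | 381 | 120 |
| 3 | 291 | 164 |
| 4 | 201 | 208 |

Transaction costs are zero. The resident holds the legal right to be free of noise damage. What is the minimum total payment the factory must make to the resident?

$360

Efficient level: marginal profit ≥ marginal noise damage through level 3, so k* = 3.
With the resident holding the right, the factory must at least compensate total damage at k*: 76 + 120 + 164 = 360.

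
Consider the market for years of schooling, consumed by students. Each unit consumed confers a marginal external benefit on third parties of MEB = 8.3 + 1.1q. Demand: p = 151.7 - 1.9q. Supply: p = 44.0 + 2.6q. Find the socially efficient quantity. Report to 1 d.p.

q* = 34.1

Social marginal benefit = demand + MEB = 160.0 - 0.8q.
Set SMB = MC: 160.0 - 0.8q = 44.0 + 2.6q → q* = 34.1176.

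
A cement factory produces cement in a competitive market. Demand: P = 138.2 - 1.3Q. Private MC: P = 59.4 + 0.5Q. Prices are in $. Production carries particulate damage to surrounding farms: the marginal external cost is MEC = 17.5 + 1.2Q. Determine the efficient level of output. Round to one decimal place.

Q* = 20.4

Social marginal cost = private MC + MEC = 76.9 + 1.7Q.
Set SMC = demand: 76.9 + 1.7Q = 138.2 - 1.3Q → Q* = 20.4333.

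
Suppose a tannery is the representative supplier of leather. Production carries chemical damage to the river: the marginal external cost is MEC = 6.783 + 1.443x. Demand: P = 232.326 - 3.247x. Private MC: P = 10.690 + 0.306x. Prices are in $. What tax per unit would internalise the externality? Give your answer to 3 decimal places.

Social marginal cost = private MC + MEC = 17.473 + 1.749x.
Set SMC = demand: 17.473 + 1.749x = 232.326 - 3.247x → x* = 43.0050.
The Pigouvian tax equals MEC at x*: 6.783 + 1.443×43.0050 = 68.8392.

tax = $68.839 per unit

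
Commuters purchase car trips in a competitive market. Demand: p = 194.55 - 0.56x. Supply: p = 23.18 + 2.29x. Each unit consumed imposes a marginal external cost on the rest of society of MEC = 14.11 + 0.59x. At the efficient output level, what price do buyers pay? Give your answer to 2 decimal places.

P = 168.95

Social marginal benefit = demand − MEC = 180.44 - 1.15x.
Set SMB = MC: 180.44 - 1.15x = 23.18 + 2.29x → x* = 45.7151.
Consumer price on the demand curve at x*: 194.55 − 0.56×45.7151 = 168.9495.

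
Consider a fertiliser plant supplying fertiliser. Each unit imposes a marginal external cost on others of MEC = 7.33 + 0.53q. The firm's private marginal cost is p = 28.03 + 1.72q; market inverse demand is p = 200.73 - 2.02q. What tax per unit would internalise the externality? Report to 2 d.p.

tax = 27.86 per unit

Social marginal cost = private MC + MEC = 35.36 + 2.25q.
Set SMC = demand: 35.36 + 2.25q = 200.73 - 2.02q → q* = 38.7283.
The Pigouvian tax equals MEC at q*: 7.33 + 0.53×38.7283 = 27.8560.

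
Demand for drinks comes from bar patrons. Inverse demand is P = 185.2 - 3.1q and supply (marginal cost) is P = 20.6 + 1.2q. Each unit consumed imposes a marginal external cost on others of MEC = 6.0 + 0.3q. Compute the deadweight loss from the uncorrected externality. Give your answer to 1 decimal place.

DWL = 33.2

Market equilibrium (private): 20.6 + 1.2q = 185.2 - 3.1q → q_m = 38.2791.
Social marginal benefit = demand − MEC = 179.2 - 3.4q.
Set SMB = MC: 179.2 - 3.4q = 20.6 + 1.2q → q* = 34.4783.
Height of the DWL triangle at q_m is MC(q_m) − SMB(q_m) = MEC(q_m) = 17.4837.
DWL = ½ × 3.8008 × 17.4837 = 33.2260.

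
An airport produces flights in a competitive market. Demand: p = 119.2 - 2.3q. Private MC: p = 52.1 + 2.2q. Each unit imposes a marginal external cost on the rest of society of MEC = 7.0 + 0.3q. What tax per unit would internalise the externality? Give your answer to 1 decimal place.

tax = 10.8 per unit

Social marginal cost = private MC + MEC = 59.1 + 2.5q.
Set SMC = demand: 59.1 + 2.5q = 119.2 - 2.3q → q* = 12.5208.
The Pigouvian tax equals MEC at q*: 7.0 + 0.3×12.5208 = 10.7562.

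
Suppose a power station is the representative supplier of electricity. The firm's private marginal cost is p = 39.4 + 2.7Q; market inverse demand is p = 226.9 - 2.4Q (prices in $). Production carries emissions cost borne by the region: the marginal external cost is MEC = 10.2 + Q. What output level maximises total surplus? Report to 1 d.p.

Social marginal cost = private MC + MEC = 49.6 + 3.7Q.
Set SMC = demand: 49.6 + 3.7Q = 226.9 - 2.4Q → Q* = 29.0656.

Q* = 29.1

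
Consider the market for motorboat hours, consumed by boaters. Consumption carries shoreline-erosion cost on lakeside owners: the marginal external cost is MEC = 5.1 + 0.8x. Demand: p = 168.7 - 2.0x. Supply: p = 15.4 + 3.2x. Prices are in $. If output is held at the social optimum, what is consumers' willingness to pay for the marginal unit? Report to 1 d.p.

Social marginal benefit = demand − MEC = 163.6 - 2.8x.
Set SMB = MC: 163.6 - 2.8x = 15.4 + 3.2x → x* = 24.7000.
Consumer price on the demand curve at x*: 168.7 − 2.0×24.7000 = 119.3000.

P = $119.3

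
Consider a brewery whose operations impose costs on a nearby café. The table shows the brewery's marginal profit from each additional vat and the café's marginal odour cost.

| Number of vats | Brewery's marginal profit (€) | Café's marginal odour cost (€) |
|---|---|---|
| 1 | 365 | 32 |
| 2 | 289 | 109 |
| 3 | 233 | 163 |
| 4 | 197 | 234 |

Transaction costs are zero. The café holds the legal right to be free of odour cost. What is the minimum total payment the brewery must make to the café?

Efficient level: marginal profit ≥ marginal odour cost through level 3, so k* = 3.
With the café holding the right, the brewery must at least compensate total damage at k*: 32 + 109 + 163 = 304.

€304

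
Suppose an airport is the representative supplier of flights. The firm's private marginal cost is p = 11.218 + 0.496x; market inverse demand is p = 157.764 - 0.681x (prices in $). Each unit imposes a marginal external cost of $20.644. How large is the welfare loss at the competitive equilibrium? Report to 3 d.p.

DWL = $181.043

Market equilibrium (private): 11.218 + 0.496x = 157.764 - 0.681x → x_m = 124.5081.
Social marginal cost = private MC + MEC = 31.862 + 0.496x.
Set SMC = demand: 31.862 + 0.496x = 157.764 - 0.681x → x* = 106.9686.
Between x* and x_m the wedge SMC − demand runs linearly from 0 to MEC(x_m), so the loss is a triangle.
DWL = ½ × 17.5395 × 20.6440 = 181.0427.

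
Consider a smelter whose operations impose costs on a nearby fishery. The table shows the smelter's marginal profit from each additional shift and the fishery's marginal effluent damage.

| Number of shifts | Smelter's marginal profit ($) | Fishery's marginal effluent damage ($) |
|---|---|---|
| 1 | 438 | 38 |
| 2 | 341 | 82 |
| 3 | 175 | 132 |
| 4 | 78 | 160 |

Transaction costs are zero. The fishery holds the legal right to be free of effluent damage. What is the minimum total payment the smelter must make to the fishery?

$252

Efficient level: marginal profit ≥ marginal effluent damage through level 3, so k* = 3.
With the fishery holding the right, the smelter must at least compensate total damage at k*: 38 + 82 + 132 = 252.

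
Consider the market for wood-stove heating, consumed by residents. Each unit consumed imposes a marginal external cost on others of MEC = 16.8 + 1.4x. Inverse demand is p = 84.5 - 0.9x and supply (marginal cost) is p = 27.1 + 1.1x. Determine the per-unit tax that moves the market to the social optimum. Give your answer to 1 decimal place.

Social marginal benefit = demand − MEC = 67.7 - 2.3x.
Set SMB = MC: 67.7 - 2.3x = 27.1 + 1.1x → x* = 11.9412.
The Pigouvian tax equals MEC at x*: 16.8 + 1.4×11.9412 = 33.5177.

tax = 33.5 per unit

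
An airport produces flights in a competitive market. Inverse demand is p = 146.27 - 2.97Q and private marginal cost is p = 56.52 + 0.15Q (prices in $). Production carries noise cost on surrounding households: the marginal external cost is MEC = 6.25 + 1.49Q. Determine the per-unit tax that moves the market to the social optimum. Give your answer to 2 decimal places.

Social marginal cost = private MC + MEC = 62.77 + 1.64Q.
Set SMC = demand: 62.77 + 1.64Q = 146.27 - 2.97Q → Q* = 18.1128.
The Pigouvian tax equals MEC at Q*: 6.25 + 1.49×18.1128 = 33.2381.

tax = $33.24 per unit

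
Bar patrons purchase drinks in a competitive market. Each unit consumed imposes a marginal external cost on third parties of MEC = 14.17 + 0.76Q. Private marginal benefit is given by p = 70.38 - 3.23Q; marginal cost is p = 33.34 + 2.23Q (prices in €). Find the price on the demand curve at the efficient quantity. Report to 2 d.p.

Social marginal benefit = demand − MEC = 56.21 - 3.99Q.
Set SMB = MC: 56.21 - 3.99Q = 33.34 + 2.23Q → Q* = 3.6768.
Consumer price on the demand curve at Q*: 70.38 − 3.23×3.6768 = 58.5039.

P = €58.50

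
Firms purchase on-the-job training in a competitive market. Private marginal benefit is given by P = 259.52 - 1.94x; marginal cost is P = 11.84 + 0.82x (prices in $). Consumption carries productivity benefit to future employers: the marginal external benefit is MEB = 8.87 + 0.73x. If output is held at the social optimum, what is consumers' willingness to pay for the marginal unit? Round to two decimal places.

Social marginal benefit = demand + MEB = 268.39 - 1.21x.
Set SMB = MC: 268.39 - 1.21x = 11.84 + 0.82x → x* = 126.3793.
Consumer price on the demand curve at x*: 259.52 − 1.94×126.3793 = 14.3442.

P = $14.34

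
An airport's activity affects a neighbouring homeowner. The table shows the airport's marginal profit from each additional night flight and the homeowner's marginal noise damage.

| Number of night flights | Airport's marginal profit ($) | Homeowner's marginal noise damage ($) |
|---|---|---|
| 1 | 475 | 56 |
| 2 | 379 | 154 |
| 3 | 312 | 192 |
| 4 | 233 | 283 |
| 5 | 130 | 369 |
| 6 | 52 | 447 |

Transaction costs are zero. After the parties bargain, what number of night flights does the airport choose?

3

Bargaining reaches the level where marginal profit last exceeds marginal noise damage.
That holds through level 3 (312 ≥ 192) but not at 4 (233 < 283).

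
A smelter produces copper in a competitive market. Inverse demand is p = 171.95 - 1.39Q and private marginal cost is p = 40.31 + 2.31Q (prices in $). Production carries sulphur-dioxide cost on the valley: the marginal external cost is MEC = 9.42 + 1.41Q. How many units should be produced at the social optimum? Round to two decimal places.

Social marginal cost = private MC + MEC = 49.73 + 3.72Q.
Set SMC = demand: 49.73 + 3.72Q = 171.95 - 1.39Q → Q* = 23.9178.

Q* = 23.92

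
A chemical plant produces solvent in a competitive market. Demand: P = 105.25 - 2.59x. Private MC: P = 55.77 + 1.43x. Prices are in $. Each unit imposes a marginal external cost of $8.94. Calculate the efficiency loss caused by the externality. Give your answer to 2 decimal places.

DWL = $9.94

Market equilibrium (private): 55.77 + 1.43x = 105.25 - 2.59x → x_m = 12.3085.
Social marginal cost = private MC + MEC = 64.71 + 1.43x.
Set SMC = demand: 64.71 + 1.43x = 105.25 - 2.59x → x* = 10.0846.
The welfare-loss triangle has base |x_m − x*| and height MEC(x_m) (the vertical gap between SMC and demand is zero at x* and MEC at x_m).
DWL = ½ × 2.2239 × 8.9400 = 9.9408.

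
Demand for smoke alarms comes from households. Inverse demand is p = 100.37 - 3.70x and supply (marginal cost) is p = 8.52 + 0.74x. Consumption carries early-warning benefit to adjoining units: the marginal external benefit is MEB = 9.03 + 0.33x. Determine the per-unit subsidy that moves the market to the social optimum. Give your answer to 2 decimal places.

Social marginal benefit = demand + MEB = 109.40 - 3.37x.
Set SMB = MC: 109.40 - 3.37x = 8.52 + 0.74x → x* = 24.5450.
The Pigouvian subsidy equals MEB at x*: 9.03 + 0.33×24.5450 = 17.1299.

subsidy = 17.13 per unit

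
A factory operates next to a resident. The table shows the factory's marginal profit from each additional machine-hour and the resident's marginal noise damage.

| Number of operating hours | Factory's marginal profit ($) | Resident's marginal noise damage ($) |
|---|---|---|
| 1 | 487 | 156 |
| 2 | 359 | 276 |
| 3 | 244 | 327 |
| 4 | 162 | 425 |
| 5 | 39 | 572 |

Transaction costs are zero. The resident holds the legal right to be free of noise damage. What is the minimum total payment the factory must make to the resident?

Efficient level: marginal profit ≥ marginal noise damage through level 2, so k* = 2.
With the resident holding the right, the factory must at least compensate total damage at k*: 156 + 276 = 432.

$432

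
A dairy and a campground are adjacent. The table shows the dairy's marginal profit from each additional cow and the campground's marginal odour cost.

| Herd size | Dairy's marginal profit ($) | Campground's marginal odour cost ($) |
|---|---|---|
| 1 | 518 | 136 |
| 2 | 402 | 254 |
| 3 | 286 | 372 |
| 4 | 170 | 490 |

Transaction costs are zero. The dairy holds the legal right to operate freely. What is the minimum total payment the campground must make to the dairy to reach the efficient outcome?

$456

Left alone the dairy would choose level 4 (marginal profit stays positive).
Efficient level: k* = 2 (marginal profit ≥ marginal odour cost through 2).
The campground must at least cover the dairy's forgone profit from cutting 4→2: 286 + 170 = 456.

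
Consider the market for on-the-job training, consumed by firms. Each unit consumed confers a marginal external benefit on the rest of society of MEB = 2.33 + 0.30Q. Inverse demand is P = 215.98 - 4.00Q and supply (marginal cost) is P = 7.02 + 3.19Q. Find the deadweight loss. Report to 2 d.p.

Market equilibrium (private): 7.02 + 3.19Q = 215.98 - 4.00Q → Q_m = 29.0626.
Social marginal benefit = demand + MEB = 218.31 - 3.70Q.
Set SMB = MC: 218.31 - 3.70Q = 7.02 + 3.19Q → Q* = 30.6662.
The loss is the area between SMB and MC from Q* to Q_m; with linear curves that's a triangle of height MEB(Q_m).
DWL = ½ × 1.6036 × 11.0488 = 8.8589.

DWL = 8.86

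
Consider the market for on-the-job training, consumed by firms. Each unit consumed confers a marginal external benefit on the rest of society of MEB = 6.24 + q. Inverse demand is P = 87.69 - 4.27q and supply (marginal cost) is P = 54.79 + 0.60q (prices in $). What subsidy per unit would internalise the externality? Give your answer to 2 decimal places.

subsidy = $16.35 per unit

Social marginal benefit = demand + MEB = 93.93 - 3.27q.
Set SMB = MC: 93.93 - 3.27q = 54.79 + 0.60q → q* = 10.1137.
The Pigouvian subsidy equals MEB at q*: 6.24 + 1.00×10.1137 = 16.3537.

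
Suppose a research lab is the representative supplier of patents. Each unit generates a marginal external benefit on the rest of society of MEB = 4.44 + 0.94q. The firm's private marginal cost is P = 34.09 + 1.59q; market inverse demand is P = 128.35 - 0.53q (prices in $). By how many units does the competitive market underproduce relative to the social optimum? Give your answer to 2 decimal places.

39.18 units

Market equilibrium (private): 34.09 + 1.59q = 128.35 - 0.53q → q_m = 44.4623.
Social marginal cost = private MC − MEB = 29.65 + 0.65q.
Set SMC = demand: 29.65 + 0.65q = 128.35 - 0.53q → q* = 83.6441.
Gap = |44.4623 − 83.6441| = 39.1818.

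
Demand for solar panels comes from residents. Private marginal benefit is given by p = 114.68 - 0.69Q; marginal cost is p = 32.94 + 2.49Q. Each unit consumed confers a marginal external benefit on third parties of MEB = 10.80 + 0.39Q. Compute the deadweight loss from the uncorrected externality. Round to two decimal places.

Market equilibrium (private): 32.94 + 2.49Q = 114.68 - 0.69Q → Q_m = 25.7044.
Social marginal benefit = demand + MEB = 125.48 - 0.30Q.
Set SMB = MC: 125.48 - 0.30Q = 32.94 + 2.49Q → Q* = 33.1685.
The welfare-loss triangle has base |Q_m − Q*| and height MEB(Q_m) (the vertical gap between SMB and MC is zero at Q* and MEB at Q_m).
DWL = ½ × 7.4641 × 20.8247 = 77.7188.

DWL = 77.72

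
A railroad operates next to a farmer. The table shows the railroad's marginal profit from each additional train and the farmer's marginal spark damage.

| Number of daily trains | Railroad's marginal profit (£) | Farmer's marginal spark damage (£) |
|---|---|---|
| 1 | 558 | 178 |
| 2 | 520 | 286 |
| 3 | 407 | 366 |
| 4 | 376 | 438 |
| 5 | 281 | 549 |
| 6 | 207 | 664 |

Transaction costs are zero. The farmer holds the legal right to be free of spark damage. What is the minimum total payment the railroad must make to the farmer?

Efficient level: marginal profit ≥ marginal spark damage through level 3, so k* = 3.
With the farmer holding the right, the railroad must at least compensate total damage at k*: 178 + 286 + 366 = 830.

£830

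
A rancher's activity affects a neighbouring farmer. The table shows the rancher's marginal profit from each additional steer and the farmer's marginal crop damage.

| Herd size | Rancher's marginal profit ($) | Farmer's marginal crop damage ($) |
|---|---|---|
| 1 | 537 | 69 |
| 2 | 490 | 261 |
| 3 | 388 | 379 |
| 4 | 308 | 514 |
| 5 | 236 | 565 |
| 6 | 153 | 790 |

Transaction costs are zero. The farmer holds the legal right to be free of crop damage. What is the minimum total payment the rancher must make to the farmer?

$709

Efficient level: marginal profit ≥ marginal crop damage through level 3, so k* = 3.
With the farmer holding the right, the rancher must at least compensate total damage at k*: 69 + 261 + 379 = 709.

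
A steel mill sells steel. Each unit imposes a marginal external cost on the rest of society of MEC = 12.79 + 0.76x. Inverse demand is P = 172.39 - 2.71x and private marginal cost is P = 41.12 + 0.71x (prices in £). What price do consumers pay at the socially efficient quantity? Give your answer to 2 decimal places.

P = £95.58

Social marginal cost = private MC + MEC = 53.91 + 1.47x.
Set SMC = demand: 53.91 + 1.47x = 172.39 - 2.71x → x* = 28.3445.
Consumer price on the demand curve at x*: 172.39 − 2.71×28.3445 = 95.5764.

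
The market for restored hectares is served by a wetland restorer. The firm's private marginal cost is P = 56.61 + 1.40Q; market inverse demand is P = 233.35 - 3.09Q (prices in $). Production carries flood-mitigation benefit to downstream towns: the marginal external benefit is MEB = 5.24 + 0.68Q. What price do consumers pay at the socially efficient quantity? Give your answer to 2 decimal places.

Social marginal cost = private MC − MEB = 51.37 + 0.72Q.
Set SMC = demand: 51.37 + 0.72Q = 233.35 - 3.09Q → Q* = 47.7638.
Consumer price on the demand curve at Q*: 233.35 − 3.09×47.7638 = 85.7599.

P = $85.76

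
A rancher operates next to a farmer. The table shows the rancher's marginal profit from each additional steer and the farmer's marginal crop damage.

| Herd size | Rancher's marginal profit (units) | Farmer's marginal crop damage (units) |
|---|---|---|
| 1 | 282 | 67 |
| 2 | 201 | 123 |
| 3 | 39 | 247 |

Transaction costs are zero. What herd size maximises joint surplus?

2

Bargaining reaches the level where marginal profit last exceeds marginal crop damage.
That holds through level 2 (201 ≥ 123) but not at 3 (39 < 247).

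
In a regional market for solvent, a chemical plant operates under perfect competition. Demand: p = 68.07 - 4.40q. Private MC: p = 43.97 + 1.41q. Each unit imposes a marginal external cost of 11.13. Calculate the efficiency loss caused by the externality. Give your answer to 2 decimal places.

Market equilibrium (private): 43.97 + 1.41q = 68.07 - 4.40q → q_m = 4.1480.
Social marginal cost = private MC + MEC = 55.10 + 1.41q.
Set SMC = demand: 55.10 + 1.41q = 68.07 - 4.40q → q* = 2.2324.
The welfare-loss triangle has base |q_m − q*| and height MEC(q_m) (the vertical gap between SMC and demand is zero at q* and MEC at q_m).
DWL = ½ × 1.9156 × 11.1300 = 10.6603.

DWL = 10.66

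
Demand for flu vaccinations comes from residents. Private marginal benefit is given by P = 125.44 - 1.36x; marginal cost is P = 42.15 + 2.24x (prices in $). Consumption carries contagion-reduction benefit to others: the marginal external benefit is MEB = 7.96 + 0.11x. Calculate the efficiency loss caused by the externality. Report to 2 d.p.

Market equilibrium (private): 42.15 + 2.24x = 125.44 - 1.36x → x_m = 23.1361.
Social marginal benefit = demand + MEB = 133.40 - 1.25x.
Set SMB = MC: 133.40 - 1.25x = 42.15 + 2.24x → x* = 26.1461.
Height of the DWL triangle at x_m is SMB(x_m) − MC(x_m) = MEB(x_m) = 10.5050.
DWL = ½ × 3.0100 × 10.5050 = 15.8100.

DWL = $15.81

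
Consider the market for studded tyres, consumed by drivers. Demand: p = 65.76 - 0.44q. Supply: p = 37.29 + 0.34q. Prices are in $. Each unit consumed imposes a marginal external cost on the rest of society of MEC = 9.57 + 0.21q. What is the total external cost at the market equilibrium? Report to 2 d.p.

$489.19

Market equilibrium (private): 37.29 + 0.34q = 65.76 - 0.44q → q_m = 36.5000.
Total external cost = ∫₀^{q_m} (9.57 + 0.21q) dq = 9.57×36.5000 + ½×0.21×36.5000² = 489.1913.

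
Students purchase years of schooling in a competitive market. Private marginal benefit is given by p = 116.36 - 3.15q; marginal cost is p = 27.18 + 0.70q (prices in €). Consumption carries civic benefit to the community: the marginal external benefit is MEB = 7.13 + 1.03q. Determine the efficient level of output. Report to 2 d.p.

Social marginal benefit = demand + MEB = 123.49 - 2.12q.
Set SMB = MC: 123.49 - 2.12q = 27.18 + 0.70q → q* = 34.1525.

q* = 34.15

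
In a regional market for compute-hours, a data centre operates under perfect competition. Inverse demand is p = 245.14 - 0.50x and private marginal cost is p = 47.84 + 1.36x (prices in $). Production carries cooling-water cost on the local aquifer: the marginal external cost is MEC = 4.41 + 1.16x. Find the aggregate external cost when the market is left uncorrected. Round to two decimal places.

Market equilibrium (private): 47.84 + 1.36x = 245.14 - 0.50x → x_m = 106.0753.
Total external cost = ∫₀^{x_m} (4.41 + 1.16x) dx = 4.41×106.0753 + ½×1.16×106.0753² = 6993.9342.

$6993.93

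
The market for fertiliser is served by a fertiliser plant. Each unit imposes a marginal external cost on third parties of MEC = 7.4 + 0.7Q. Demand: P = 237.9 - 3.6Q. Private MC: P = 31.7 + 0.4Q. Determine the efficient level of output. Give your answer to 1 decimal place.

Social marginal cost = private MC + MEC = 39.1 + 1.1Q.
Set SMC = demand: 39.1 + 1.1Q = 237.9 - 3.6Q → Q* = 42.2979.

Q* = 42.3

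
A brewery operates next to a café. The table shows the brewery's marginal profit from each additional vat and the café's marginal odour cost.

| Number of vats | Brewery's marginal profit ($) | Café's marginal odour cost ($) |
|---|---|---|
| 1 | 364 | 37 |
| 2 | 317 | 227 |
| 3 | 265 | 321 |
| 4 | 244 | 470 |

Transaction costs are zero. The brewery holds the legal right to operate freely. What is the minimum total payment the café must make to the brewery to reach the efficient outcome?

Left alone the brewery would choose level 4 (marginal profit stays positive).
Efficient level: k* = 2 (marginal profit ≥ marginal odour cost through 2).
The café must at least cover the brewery's forgone profit from cutting 4→2: 265 + 244 = 509.

$509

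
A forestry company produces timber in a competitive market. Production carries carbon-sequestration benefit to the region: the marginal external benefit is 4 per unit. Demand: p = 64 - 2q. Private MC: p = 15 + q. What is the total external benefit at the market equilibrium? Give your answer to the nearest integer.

Market equilibrium (private): 15 + q = 64 - 2q → q_m = 16.3333.
Total external benefit = MEB × q_m = 4 × 16.3333 = 65.3332.

65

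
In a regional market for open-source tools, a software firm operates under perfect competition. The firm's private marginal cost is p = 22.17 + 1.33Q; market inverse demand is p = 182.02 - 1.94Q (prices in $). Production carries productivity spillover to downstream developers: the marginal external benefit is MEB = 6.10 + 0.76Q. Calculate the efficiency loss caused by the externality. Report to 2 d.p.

DWL = $372.65

Market equilibrium (private): 22.17 + 1.33Q = 182.02 - 1.94Q → Q_m = 48.8838.
Social marginal cost = private MC − MEB = 16.07 + 0.57Q.
Set SMC = demand: 16.07 + 0.57Q = 182.02 - 1.94Q → Q* = 66.1155.
The loss is the area between SMC and demand from Q* to Q_m; with linear curves that's a triangle of height MEB(Q_m).
DWL = ½ × 17.2317 × 43.2517 = 372.6502.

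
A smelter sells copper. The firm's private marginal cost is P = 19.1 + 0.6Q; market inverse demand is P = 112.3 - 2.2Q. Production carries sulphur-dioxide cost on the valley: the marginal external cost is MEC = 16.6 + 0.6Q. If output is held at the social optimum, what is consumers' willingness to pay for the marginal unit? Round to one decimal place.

P = 62.7

Social marginal cost = private MC + MEC = 35.7 + 1.2Q.
Set SMC = demand: 35.7 + 1.2Q = 112.3 - 2.2Q → Q* = 22.5294.
Consumer price on the demand curve at Q*: 112.3 − 2.2×22.5294 = 62.7353.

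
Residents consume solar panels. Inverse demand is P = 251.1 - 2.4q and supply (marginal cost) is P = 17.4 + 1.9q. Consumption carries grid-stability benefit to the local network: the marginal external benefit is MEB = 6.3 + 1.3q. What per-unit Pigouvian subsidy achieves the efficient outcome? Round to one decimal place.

subsidy = 110.3 per unit

Social marginal benefit = demand + MEB = 257.4 - 1.1q.
Set SMB = MC: 257.4 - 1.1q = 17.4 + 1.9q → q* = 80.0000.
The Pigouvian subsidy equals MEB at q*: 6.3 + 1.3×80.0000 = 110.3000.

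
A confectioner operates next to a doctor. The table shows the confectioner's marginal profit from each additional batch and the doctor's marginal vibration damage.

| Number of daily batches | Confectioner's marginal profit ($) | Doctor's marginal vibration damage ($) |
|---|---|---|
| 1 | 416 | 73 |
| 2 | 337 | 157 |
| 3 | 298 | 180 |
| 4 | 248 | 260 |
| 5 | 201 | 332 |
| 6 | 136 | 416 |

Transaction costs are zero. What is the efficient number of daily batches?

3

Bargaining reaches the level where marginal profit last exceeds marginal vibration damage.
That holds through level 3 (298 ≥ 180) but not at 4 (248 < 260).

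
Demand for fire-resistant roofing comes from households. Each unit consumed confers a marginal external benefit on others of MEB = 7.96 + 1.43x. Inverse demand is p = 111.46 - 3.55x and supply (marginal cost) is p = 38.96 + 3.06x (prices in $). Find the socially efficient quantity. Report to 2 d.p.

x* = 15.53

Social marginal benefit = demand + MEB = 119.42 - 2.12x.
Set SMB = MC: 119.42 - 2.12x = 38.96 + 3.06x → x* = 15.5328.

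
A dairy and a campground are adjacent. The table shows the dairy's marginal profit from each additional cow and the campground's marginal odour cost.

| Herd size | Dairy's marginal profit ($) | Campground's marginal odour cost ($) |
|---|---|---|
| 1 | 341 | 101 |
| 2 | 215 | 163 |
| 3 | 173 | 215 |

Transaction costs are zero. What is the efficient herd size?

Bargaining reaches the level where marginal profit last exceeds marginal odour cost.
That holds through level 2 (215 ≥ 163) but not at 3 (173 < 215).

2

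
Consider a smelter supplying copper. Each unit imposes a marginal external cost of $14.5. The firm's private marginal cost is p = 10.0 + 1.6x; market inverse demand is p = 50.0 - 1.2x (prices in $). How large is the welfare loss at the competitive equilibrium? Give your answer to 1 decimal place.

Market equilibrium (private): 10.0 + 1.6x = 50.0 - 1.2x → x_m = 14.2857.
Social marginal cost = private MC + MEC = 24.5 + 1.6x.
Set SMC = demand: 24.5 + 1.6x = 50.0 - 1.2x → x* = 9.1071.
The loss is the area between SMC and demand from x* to x_m; with linear curves that's a triangle of height MEC(x_m).
DWL = ½ × 5.1786 × 14.5000 = 37.5449.

DWL = $37.5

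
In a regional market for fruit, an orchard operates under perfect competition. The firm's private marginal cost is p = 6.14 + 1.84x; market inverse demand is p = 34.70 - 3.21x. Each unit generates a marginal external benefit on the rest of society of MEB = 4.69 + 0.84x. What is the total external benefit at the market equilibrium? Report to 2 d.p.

39.96

Market equilibrium (private): 6.14 + 1.84x = 34.70 - 3.21x → x_m = 5.6554.
Total external benefit = ∫₀^{x_m} (4.69 + 0.84x) dx = 4.69×5.6554 + ½×0.84×5.6554² = 39.9569.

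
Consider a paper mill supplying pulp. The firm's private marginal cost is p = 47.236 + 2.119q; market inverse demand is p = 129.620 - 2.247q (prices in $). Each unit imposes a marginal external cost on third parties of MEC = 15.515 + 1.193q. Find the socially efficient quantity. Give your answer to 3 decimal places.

q* = 12.029

Social marginal cost = private MC + MEC = 62.751 + 3.312q.
Set SMC = demand: 62.751 + 3.312q = 129.620 - 2.247q → q* = 12.0290.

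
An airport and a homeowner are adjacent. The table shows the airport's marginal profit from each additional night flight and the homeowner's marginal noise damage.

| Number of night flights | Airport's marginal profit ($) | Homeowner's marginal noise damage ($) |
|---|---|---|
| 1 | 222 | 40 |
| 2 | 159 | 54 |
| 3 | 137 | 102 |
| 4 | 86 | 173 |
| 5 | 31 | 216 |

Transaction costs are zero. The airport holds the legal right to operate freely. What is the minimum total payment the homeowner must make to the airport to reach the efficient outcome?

$117

Left alone the airport would choose level 5 (marginal profit stays positive).
Efficient level: k* = 3 (marginal profit ≥ marginal noise damage through 3).
The homeowner must at least cover the airport's forgone profit from cutting 5→3: 86 + 31 = 117.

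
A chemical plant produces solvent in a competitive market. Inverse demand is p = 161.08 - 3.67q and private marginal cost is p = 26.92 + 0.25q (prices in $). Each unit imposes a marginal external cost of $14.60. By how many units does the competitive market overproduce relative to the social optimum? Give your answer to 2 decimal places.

3.72 units

Market equilibrium (private): 26.92 + 0.25q = 161.08 - 3.67q → q_m = 34.2245.
Social marginal cost = private MC + MEC = 41.52 + 0.25q.
Set SMC = demand: 41.52 + 0.25q = 161.08 - 3.67q → q* = 30.5000.
Gap = |34.2245 − 30.5000| = 3.7245.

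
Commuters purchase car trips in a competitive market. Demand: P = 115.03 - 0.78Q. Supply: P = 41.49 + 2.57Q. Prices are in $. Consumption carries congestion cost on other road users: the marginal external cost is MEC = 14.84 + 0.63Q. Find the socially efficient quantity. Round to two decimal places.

Social marginal benefit = demand − MEC = 100.19 - 1.41Q.
Set SMB = MC: 100.19 - 1.41Q = 41.49 + 2.57Q → Q* = 14.7487.

Q* = 14.75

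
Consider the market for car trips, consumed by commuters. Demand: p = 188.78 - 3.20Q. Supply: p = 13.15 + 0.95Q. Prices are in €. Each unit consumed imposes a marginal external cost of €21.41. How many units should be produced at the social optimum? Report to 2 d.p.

Q* = 37.16

Social marginal benefit = demand − MEC = 167.37 - 3.20Q.
Set SMB = MC: 167.37 - 3.20Q = 13.15 + 0.95Q → Q* = 37.1614.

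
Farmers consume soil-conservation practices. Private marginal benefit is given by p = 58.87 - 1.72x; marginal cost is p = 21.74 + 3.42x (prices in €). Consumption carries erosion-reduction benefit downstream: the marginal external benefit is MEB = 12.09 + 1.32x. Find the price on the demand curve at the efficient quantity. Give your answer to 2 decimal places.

Social marginal benefit = demand + MEB = 70.96 - 0.40x.
Set SMB = MC: 70.96 - 0.40x = 21.74 + 3.42x → x* = 12.8848.
Consumer price on the demand curve at x*: 58.87 − 1.72×12.8848 = 36.7081.

P = €36.71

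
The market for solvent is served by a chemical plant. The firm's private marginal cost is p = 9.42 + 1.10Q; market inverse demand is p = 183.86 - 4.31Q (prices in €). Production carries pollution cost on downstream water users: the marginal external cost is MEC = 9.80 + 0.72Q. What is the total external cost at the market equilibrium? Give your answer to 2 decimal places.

€690.27

Market equilibrium (private): 9.42 + 1.10Q = 183.86 - 4.31Q → Q_m = 32.2440.
Total external cost = ∫₀^{Q_m} (9.80 + 0.72Q) dQ = 9.80×32.2440 + ½×0.72×32.2440² = 690.2744.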